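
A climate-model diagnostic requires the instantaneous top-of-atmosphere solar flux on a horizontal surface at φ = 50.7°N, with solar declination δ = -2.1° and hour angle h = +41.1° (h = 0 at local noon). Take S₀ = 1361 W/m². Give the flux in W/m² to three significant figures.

611 W/m²

cos θ_z = sin φ sin δ + cos φ cos δ cos h = -0.028356 + 0.476972 = 0.448616.
Flux = S₀ · cos θ_z = 1361 × 0.448616 = 610.6 W/m².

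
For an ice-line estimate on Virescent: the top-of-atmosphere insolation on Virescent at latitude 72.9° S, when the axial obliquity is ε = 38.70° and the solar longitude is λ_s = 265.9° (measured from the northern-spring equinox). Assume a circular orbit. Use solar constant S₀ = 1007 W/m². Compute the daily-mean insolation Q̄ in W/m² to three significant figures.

Solar declination: sin δ = sin ε · sin λ_s = sin 38.70° × sin 265.9° = -0.62364, so δ = -38.583°.
cos H₀ = −tan(-72.9°) tan(-38.583°) = -2.5933 ≤ −1 ⇒ polar day, H₀ = π.
Bracket: H₀ sin φ sin δ + cos φ cos δ sin H₀ = 3.1416×-0.95579×-0.62364 + 0.29404×0.78171×0.00000 = 1.872610 + 0.000000 = 1.872610.
Q̄ = (S₀/π) × [bracket] = (1007/π) × 1.872610 = 600.2 W/m².

Q̄ ≈ 600 W/m²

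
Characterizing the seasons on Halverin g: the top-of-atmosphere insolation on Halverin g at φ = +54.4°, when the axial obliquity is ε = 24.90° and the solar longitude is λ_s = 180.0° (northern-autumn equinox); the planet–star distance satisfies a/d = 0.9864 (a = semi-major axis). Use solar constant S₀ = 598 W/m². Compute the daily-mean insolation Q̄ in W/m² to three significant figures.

Q̄ ≈ 108 W/m²

Solar declination: sin δ = sin ε · sin λ_s = sin 24.90° × sin 180.0° = 0.00000, so δ = +0.000°.
cos H₀ = −tan(+54.4°) tan(+0.000°) = -0.0000, H₀ = 1.5708 rad.
Bracket: H₀ sin φ sin δ + cos φ cos δ sin H₀ = 1.5708×0.81310×0.00000 + 0.58212×1.00000×1.00000 = 0.000000 + 0.582120 = 0.582120.
Inverse-square distance factor (a/d)² = 0.9864² = 0.972985.
Q̄ = (S₀/π) × 0.972985 × [bracket] = (598/π) × 0.972985 × 0.582120 = 107.8 W/m².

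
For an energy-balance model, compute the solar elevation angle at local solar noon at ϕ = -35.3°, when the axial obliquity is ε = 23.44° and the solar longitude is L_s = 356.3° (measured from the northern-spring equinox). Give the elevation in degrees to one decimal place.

Solar declination: sin δ = sin ε · sin L_s = sin 23.44° × sin 356.3° = -0.02567, so δ = -1.471°.
At local noon the hour angle is zero, so the zenith angle equals |ϕ − δ| = |-35.3° − (-1.471°)| = 33.829°.
Elevation = 90° − 33.829° = 56.2°.

56.2°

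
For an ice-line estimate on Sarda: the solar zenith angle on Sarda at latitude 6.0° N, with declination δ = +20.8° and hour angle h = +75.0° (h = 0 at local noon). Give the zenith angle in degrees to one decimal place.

cos θ_z = sin φ sin δ + cos φ cos δ cos h = 0.037119 + 0.240625 = 0.277744.
θ_z = arccos(0.277744) = 73.9°.

θ_z = 73.9°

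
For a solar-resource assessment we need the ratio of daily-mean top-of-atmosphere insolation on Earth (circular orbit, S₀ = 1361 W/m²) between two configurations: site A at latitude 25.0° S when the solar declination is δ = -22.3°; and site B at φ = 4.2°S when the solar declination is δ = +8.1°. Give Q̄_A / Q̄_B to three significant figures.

Q̄_A / Q̄_B ≈ 1.14

— Configuration A (φ=-25.0°):
cos H₀ = −tan(-25.0°) tan(-22.300°) = -0.1912, H₀ = 1.7632 rad.
Bracket: H₀ sin φ sin δ + cos φ cos δ sin H₀ = 1.7632×-0.42262×-0.37946 + 0.90631×0.92521×0.98154 = 0.282760 + 0.823048 = 1.105808.
Q̄ = (S₀/π) × [bracket] = (1361/π) × 1.105808 = 479.06 W/m².
— Configuration B (φ=-4.2°):
cos H₀ = −tan(-4.2°) tan(+8.100°) = 0.0105, H₀ = 1.5603 rad.
Bracket: H₀ sin φ sin δ + cos φ cos δ sin H₀ = 1.5603×-0.07324×0.14090 + 0.99731×0.99002×0.99995 = -0.016102 + 0.987307 = 0.971205.
Q̄ = (S₀/π) × [bracket] = (1361/π) × 0.971205 = 420.75 W/m².
Ratio Q̄_A / Q̄_B = 479.06 / 420.75 = 1.139.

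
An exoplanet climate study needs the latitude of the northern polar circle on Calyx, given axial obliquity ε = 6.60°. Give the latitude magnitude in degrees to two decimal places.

83.40°

The polar circle is the lowest latitude that experiences at least one full rotation of continuous daylight at the northern-summer solstice; it lies at |ϕ| = 90° − ε = 90° − 6.60° = 83.40°.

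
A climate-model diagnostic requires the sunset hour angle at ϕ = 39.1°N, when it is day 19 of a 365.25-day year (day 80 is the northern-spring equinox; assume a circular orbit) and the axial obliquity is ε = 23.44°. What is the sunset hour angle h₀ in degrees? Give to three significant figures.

h₀ = 72.6°

Solar longitude: L_s = 360° × (19 − 80)/365.25 = -60.123°, i.e. -60.123° + 360° = 299.877°.
sin δ = sin 23.44° × sin 299.877° = -0.34492, so δ = -20.177°.
cos h₀ = −tan ϕ · tan δ = −tan(+39.1°) × tan(-20.177°) = 0.2986, so h₀ = 1.2675 rad = 72.62°.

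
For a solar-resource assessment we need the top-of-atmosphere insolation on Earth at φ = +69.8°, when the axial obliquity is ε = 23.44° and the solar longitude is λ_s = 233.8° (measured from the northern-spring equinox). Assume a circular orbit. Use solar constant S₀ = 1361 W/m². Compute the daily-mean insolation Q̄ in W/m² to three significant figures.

Solar declination: sin δ = sin ε · sin λ_s = sin 23.44° × sin 233.8° = -0.32100, so δ = -18.723°.
cos H₀ = −tan(+69.8°) tan(-18.723°) = 0.9212, H₀ = 0.3996 rad.
Bracket: H₀ sin φ sin δ + cos φ cos δ sin H₀ = 0.3996×0.93849×-0.32100 + 0.34530×0.94708×0.38909 = -0.120382 + 0.127243 = 0.006861.
Q̄ = (S₀/π) × [bracket] = (1361/π) × 0.006861 = 2.972 W/m².

Q̄ ≈ 2.97 W/m²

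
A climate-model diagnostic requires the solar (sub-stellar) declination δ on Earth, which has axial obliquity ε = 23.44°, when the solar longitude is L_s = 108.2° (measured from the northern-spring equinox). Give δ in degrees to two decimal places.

δ = +22.20°

sin δ = sin ε · sin L_s = sin 23.44° × sin 108.2° = 0.377888.
δ = arcsin(0.377888) = +22.20°.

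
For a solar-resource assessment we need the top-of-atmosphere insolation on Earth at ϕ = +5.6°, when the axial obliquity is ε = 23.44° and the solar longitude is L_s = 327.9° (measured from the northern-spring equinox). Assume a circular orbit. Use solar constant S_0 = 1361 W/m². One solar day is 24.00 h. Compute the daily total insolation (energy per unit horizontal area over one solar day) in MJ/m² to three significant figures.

35.2 MJ/m²

Solar declination: sin δ = sin ε · sin L_s = sin 23.44° × sin 327.9° = -0.21138, so δ = -12.203°.
cos h₀ = −tan(+5.6°) tan(-12.203°) = 0.0212, h₀ = 1.5496 rad.
Bracket: h₀ sin ϕ sin δ + cos ϕ cos δ sin h₀ = 1.5496×0.09758×-0.21138 + 0.99523×0.97740×0.99978 = -0.031963 + 0.972524 = 0.940561.
Q̄ = (S_0/π) × [bracket] = (1361/π) × 0.940561 = 407.47 W/m².
Daily total = Q̄ × 24.00 h × 3600 s/h = 407.47 × 24.00 × 3600 / 10⁶ = 35.21 MJ/m².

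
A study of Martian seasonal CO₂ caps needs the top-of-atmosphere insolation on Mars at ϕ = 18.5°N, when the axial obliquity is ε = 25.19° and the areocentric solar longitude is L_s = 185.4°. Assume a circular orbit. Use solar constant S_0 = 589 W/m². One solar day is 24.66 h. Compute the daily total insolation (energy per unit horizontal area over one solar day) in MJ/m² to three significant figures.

sin δ = sin 25.19° × sin 185.4° = -0.04005, so δ = -2.296°.
cos h₀ = −tan(+18.5°) tan(-2.296°) = 0.0134, h₀ = 1.5574 rad.
Bracket: h₀ sin ϕ sin δ + cos ϕ cos δ sin h₀ = 1.5574×0.31730×-0.04005 + 0.94832×0.99920×0.99991 = -0.019791 + 0.947476 = 0.927685.
Q̄ = (S_0/π) × [bracket] = (589/π) × 0.927685 = 173.93 W/m².
Daily total = Q̄ × 24.66 h × 3600 s/h = 173.93 × 24.66 × 3600 / 10⁶ = 15.44 MJ/m².

15.4 MJ/m²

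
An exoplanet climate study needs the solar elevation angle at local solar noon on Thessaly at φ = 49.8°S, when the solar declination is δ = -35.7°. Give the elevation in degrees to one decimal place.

At local noon the hour angle is zero, so the zenith angle equals |φ − δ| = |-49.8° − (-35.700°)| = 14.100°.
Elevation = 90° − 14.100° = 75.9°.

75.9°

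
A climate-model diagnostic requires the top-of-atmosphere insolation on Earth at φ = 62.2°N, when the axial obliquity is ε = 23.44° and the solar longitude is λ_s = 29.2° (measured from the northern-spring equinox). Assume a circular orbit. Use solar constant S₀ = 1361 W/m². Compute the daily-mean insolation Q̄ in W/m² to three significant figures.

Q̄ ≈ 329 W/m²

Solar declination: sin δ = sin ε · sin λ_s = sin 23.44° × sin 29.2° = 0.19406, so δ = +11.190°.
cos H₀ = −tan(+62.2°) tan(+11.190°) = -0.3752, H₀ = 1.9554 rad.
Bracket: H₀ sin φ sin δ + cos φ cos δ sin H₀ = 1.9554×0.88458×0.19406 + 0.46639×0.98099×0.92694 = 0.335667 + 0.424097 = 0.759764.
Q̄ = (S₀/π) × [bracket] = (1361/π) × 0.759764 = 329.1 W/m².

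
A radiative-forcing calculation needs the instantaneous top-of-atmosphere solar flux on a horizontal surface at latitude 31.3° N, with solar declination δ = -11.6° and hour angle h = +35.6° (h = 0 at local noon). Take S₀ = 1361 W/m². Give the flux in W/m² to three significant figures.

784 W/m²

cos θ_z = sin φ sin δ + cos φ cos δ cos h = -0.104464 + 0.680571 = 0.576107.
Flux = S₀ · cos θ_z = 1361 × 0.576107 = 784.1 W/m².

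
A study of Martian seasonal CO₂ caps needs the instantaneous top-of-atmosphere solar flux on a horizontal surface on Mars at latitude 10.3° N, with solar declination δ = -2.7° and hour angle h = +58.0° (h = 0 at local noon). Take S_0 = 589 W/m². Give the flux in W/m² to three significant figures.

302 W/m²

cos θ_z = sin ϕ sin δ + cos ϕ cos δ cos h = -0.008423 + 0.520801 = 0.512378.
Flux = S_0 · cos θ_z = 589 × 0.512378 = 301.8 W/m².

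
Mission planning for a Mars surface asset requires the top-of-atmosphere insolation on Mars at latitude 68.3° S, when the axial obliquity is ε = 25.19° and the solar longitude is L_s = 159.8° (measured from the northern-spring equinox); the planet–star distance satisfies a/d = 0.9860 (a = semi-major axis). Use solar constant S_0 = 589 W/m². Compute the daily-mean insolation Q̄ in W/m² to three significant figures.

Solar declination: sin δ = sin ε · sin L_s = sin 25.19° × sin 159.8° = 0.14697, so δ = +8.451°.
cos h₀ = −tan(-68.3°) tan(+8.451°) = 0.3734, h₀ = 1.1882 rad.
Bracket: h₀ sin ϕ sin δ + cos ϕ cos δ sin h₀ = 1.1882×-0.92913×0.14697 + 0.36975×0.98914×0.92768 = -0.162254 + 0.339285 = 0.177031.
Inverse-square distance factor (a/d)² = 0.9860² = 0.972196.
Q̄ = (S_0/π) × 0.972196 × [bracket] = (589/π) × 0.972196 × 0.177031 = 32.27 W/m².

Q̄ ≈ 32.3 W/m²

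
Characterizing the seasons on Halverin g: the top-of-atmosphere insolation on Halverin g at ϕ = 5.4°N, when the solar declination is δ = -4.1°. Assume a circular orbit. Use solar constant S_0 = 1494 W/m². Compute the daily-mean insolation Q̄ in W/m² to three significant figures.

Q̄ ≈ 467 W/m²

cos h₀ = −tan(+5.4°) tan(-4.100°) = 0.0068, h₀ = 1.5640 rad.
Bracket: h₀ sin ϕ sin δ + cos ϕ cos δ sin h₀ = 1.5640×0.09411×-0.07150 + 0.99556×0.99744×0.99998 = -0.010524 + 0.992992 = 0.982468.
Q̄ = (S_0/π) × [bracket] = (1494/π) × 0.982468 = 467.2 W/m².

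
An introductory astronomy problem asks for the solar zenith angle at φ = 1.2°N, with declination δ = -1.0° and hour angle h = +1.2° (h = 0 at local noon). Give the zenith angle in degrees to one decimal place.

θ_z = 2.5°

cos θ_z = sin φ sin δ + cos φ cos δ cos h = -0.000365 + 0.999409 = 0.999044.
θ_z = arccos(0.999044) = 2.5°.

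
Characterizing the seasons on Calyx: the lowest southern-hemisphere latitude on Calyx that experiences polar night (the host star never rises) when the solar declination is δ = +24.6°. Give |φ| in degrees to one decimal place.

Polar night requires cos H₀ = −tan φ tan δ ≥ 1, i.e. tan φ tan δ ≤ −1.
The boundary is |tan φ| · |tan δ| = 1, so |φ| = 90° − |δ| = 90° − 24.6° = 65.4° in the southern hemisphere.

|φ| = 65.4°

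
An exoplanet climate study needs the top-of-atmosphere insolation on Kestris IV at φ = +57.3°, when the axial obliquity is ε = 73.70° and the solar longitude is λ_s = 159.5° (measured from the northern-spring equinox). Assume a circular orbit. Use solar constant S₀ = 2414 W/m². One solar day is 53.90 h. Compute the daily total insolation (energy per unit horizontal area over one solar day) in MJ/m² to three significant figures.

Solar declination: sin δ = sin ε · sin λ_s = sin 73.70° × sin 159.5° = 0.33613, so δ = +19.641°.
cos H₀ = −tan(+57.3°) tan(+19.641°) = -0.5559, H₀ = 2.1603 rad.
Bracket: H₀ sin φ sin δ + cos φ cos δ sin H₀ = 2.1603×0.84151×0.33613 + 0.54024×0.94182×0.83123 = 0.611055 + 0.422937 = 1.033992.
Q̄ = (S₀/π) × [bracket] = (2414/π) × 1.033992 = 794.52 W/m².
Daily total = Q̄ × 53.90 h × 3600 s/h = 794.52 × 53.90 × 3600 / 10⁶ = 154.2 MJ/m².

154 MJ/m²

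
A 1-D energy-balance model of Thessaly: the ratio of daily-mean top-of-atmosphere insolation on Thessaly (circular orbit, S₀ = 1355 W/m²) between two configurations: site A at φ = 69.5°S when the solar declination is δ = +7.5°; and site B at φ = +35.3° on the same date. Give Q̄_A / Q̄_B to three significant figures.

Q̄_A / Q̄_B ≈ 0.190

— Configuration A (φ=-69.5°):
cos H₀ = −tan(-69.5°) tan(+7.500°) = 0.3521, H₀ = 1.2110 rad.
Bracket: H₀ sin φ sin δ + cos φ cos δ sin H₀ = 1.2110×-0.93667×0.13053 + 0.35021×0.99144×0.93595 = -0.148061 + 0.324973 = 0.176912.
Q̄ = (S₀/π) × [bracket] = (1355/π) × 0.176912 = 76.304 W/m².
— Configuration B (φ=+35.3°):
cos H₀ = −tan(+35.3°) tan(+7.500°) = -0.0932, H₀ = 1.6641 rad.
Bracket: H₀ sin φ sin δ + cos φ cos δ sin H₀ = 1.6641×0.57786×0.13053 + 0.81614×0.99144×0.99565 = 0.125520 + 0.805634 = 0.931154.
Q̄ = (S₀/π) × [bracket] = (1355/π) × 0.931154 = 401.62 W/m².
Ratio Q̄_A / Q̄_B = 76.304 / 401.62 = 0.1900.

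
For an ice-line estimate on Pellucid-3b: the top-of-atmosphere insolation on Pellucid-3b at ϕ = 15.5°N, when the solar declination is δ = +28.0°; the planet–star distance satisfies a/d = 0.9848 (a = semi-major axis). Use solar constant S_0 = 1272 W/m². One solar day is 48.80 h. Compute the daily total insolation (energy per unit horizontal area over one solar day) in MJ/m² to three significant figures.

72.9 MJ/m²

cos h₀ = −tan(+15.5°) tan(+28.000°) = -0.1475, h₀ = 1.7188 rad.
Bracket: h₀ sin ϕ sin δ + cos ϕ cos δ sin h₀ = 1.7188×0.26724×0.46947 + 0.96363×0.88295×0.98907 = 0.215643 + 0.841537 = 1.057180.
Inverse-square distance factor (a/d)² = 0.9848² = 0.969831.
Q̄ = (S_0/π) × 0.969831 × [bracket] = (1272/π) × 0.969831 × 1.057180 = 415.13 W/m².
Daily total = Q̄ × 48.80 h × 3600 s/h = 415.13 × 48.80 × 3600 / 10⁶ = 72.93 MJ/m².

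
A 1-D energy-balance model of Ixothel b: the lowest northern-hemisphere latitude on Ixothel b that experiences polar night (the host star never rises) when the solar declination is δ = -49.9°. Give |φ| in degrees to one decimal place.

|φ| = 40.1°

Polar night requires cos H₀ = −tan φ tan δ ≥ 1, i.e. tan φ tan δ ≤ −1.
The boundary is |tan φ| · |tan δ| = 1, so |φ| = 90° − |δ| = 90° − 49.9° = 40.1° in the northern hemisphere.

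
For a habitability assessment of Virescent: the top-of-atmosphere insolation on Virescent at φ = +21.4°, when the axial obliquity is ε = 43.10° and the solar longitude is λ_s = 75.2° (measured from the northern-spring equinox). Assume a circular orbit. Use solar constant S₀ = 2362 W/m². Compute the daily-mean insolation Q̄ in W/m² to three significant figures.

Q̄ ≈ 842 W/m²

Solar declination: sin δ = sin ε · sin λ_s = sin 43.10° × sin 75.2° = 0.66061, so δ = +41.346°.
cos H₀ = −tan(+21.4°) tan(+41.346°) = -0.3448, H₀ = 1.9229 rad.
Bracket: H₀ sin φ sin δ + cos φ cos δ sin H₀ = 1.9229×0.36488×0.66061 + 0.93106×0.75073×0.93866 = 0.463502 + 0.656100 = 1.119602.
Q̄ = (S₀/π) × [bracket] = (2362/π) × 1.119602 = 841.8 W/m².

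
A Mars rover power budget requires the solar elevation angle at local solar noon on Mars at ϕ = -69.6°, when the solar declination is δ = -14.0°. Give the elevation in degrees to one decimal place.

34.4°

At local noon the hour angle is zero, so the zenith angle equals |ϕ − δ| = |-69.6° − (-14.000°)| = 55.600°.
Elevation = 90° − 55.600° = 34.4°.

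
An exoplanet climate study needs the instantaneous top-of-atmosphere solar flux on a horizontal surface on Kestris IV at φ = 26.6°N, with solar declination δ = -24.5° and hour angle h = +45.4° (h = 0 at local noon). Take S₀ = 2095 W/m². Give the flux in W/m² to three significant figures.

808 W/m²

cos θ_z = sin φ sin δ + cos φ cos δ cos h = -0.185683 + 0.571304 = 0.385621.
Flux = S₀ · cos θ_z = 2095 × 0.385621 = 807.9 W/m².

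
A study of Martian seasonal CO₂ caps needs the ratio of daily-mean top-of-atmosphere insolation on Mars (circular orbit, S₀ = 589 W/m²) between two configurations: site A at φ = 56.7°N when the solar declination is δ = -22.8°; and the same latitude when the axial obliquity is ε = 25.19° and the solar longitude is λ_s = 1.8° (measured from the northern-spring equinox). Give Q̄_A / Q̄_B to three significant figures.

Q̄_A / Q̄_B ≈ 0.185

— Configuration A (φ=+56.7°):
cos H₀ = −tan(+56.7°) tan(-22.800°) = 0.6399, H₀ = 0.8764 rad.
Bracket: H₀ sin φ sin δ + cos φ cos δ sin H₀ = 0.8764×0.83581×-0.38752 + 0.54902×0.92186×0.76843 = -0.283860 + 0.388917 = 0.105057.
Q̄ = (S₀/π) × [bracket] = (589/π) × 0.105057 = 19.697 W/m².
— Configuration B (φ=+56.7°):
Solar declination: sin δ = sin ε · sin λ_s = sin 25.19° × sin 1.8° = 0.01337, so δ = +0.766°.
cos H₀ = −tan(+56.7°) tan(+0.766°) = -0.0204, H₀ = 1.5912 rad.
Bracket: H₀ sin φ sin δ + cos φ cos δ sin H₀ = 1.5912×0.83581×0.01337 + 0.54902×0.99991×0.99979 = 0.017781 + 0.548855 = 0.566636.
Q̄ = (S₀/π) × [bracket] = (589/π) × 0.566636 = 106.24 W/m².
Ratio Q̄_A / Q̄_B = 19.697 / 106.24 = 0.1854.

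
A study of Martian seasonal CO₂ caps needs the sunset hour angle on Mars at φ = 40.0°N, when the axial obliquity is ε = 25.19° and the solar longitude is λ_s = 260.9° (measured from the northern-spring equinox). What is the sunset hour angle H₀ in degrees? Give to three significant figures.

Solar declination: sin δ = sin ε · sin λ_s = sin 25.19° × sin 260.9° = -0.42026, so δ = -24.851°.
cos H₀ = −tan φ · tan δ = −tan(+40.0°) × tan(-24.851°) = 0.3886, so H₀ = 1.1717 rad = 67.13°.

H₀ = 67.1°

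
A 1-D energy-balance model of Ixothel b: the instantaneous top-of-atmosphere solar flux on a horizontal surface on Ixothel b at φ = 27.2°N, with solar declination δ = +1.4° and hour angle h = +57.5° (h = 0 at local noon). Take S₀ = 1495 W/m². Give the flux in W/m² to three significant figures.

731 W/m²

cos θ_z = sin φ sin δ + cos φ cos δ cos h = 0.011168 + 0.477740 = 0.488908.
Flux = S₀ · cos θ_z = 1495 × 0.488908 = 730.9 W/m².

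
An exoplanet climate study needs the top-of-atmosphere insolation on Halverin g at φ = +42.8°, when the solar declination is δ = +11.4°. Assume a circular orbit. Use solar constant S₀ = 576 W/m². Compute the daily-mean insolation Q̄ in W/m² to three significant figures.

Q̄ ≈ 173 W/m²

cos H₀ = −tan(+42.8°) tan(+11.400°) = -0.1867, H₀ = 1.7586 rad.
Bracket: H₀ sin φ sin δ + cos φ cos δ sin H₀ = 1.7586×0.67944×0.19766 + 0.73373×0.98027×0.98241 = 0.236177 + 0.706602 = 0.942779.
Q̄ = (S₀/π) × [bracket] = (576/π) × 0.942779 = 172.9 W/m².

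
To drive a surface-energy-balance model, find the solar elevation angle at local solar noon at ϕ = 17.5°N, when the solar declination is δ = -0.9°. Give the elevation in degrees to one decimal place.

At local noon the hour angle is zero, so the zenith angle equals |ϕ − δ| = |+17.5° − (-0.900°)| = 18.400°.
Elevation = 90° − 18.400° = 71.6°.

71.6°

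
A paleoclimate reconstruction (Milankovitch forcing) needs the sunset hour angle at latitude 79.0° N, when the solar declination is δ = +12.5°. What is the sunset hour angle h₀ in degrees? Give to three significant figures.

Sunrise equation: cos h₀ = −tan ϕ · tan δ = -1.1405 ≤ −1, so the Sun never sets (polar day) and h₀ = π.

h₀ = 180°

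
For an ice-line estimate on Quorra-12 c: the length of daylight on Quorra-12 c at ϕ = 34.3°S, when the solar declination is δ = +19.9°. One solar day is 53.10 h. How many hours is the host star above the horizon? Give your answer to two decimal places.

cos h₀ = −tan ϕ · tan δ = −tan(-34.3°) × tan(+19.900°) = 0.2469, so h₀ = 1.3213 rad = 75.70°.
Daylight = 2h₀/(2π) × 53.10 h = (1.3213/π) × 53.10 = 22.33 h.

22.33 h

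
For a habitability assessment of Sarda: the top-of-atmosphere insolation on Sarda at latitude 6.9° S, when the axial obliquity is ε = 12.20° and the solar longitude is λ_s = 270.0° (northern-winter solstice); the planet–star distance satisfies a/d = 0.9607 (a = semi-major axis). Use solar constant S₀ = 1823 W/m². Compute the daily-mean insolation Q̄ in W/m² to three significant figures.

Q̄ ≈ 541 W/m²

Solar declination: sin δ = sin ε · sin λ_s = sin 12.20° × sin 270.0° = -0.21132, so δ = -12.200°.
cos H₀ = −tan(-6.9°) tan(-12.200°) = -0.0262, H₀ = 1.5970 rad.
Bracket: H₀ sin φ sin δ + cos φ cos δ sin H₀ = 1.5970×-0.12014×-0.21132 + 0.99276×0.97742×0.99966 = 0.040545 + 0.970014 = 1.010559.
Inverse-square distance factor (a/d)² = 0.9607² = 0.922944.
Q̄ = (S₀/π) × 0.922944 × [bracket] = (1823/π) × 0.922944 × 1.010559 = 541.2 W/m².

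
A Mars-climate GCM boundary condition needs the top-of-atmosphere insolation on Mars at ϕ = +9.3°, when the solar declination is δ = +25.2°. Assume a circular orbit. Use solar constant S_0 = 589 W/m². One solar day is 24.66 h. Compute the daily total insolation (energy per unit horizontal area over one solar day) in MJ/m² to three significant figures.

cos h₀ = −tan(+9.3°) tan(+25.200°) = -0.0771, h₀ = 1.6479 rad.
Bracket: h₀ sin ϕ sin δ + cos ϕ cos δ sin h₀ = 1.6479×0.16160×0.42578 + 0.98686×0.90483×0.99703 = 0.113385 + 0.890289 = 1.003674.
Q̄ = (S_0/π) × [bracket] = (589/π) × 1.003674 = 188.17 W/m².
Daily total = Q̄ × 24.66 h × 3600 s/h = 188.17 × 24.66 × 3600 / 10⁶ = 16.70 MJ/m².

16.7 MJ/m²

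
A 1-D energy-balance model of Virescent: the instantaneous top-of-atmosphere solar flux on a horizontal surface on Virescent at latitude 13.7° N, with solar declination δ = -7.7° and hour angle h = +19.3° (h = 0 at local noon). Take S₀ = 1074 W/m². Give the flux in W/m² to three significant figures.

cos θ_z = sin φ sin δ + cos φ cos δ cos h = -0.031733 + 0.908681 = 0.876948.
Flux = S₀ · cos θ_z = 1074 × 0.876948 = 941.8 W/m².

942 W/m²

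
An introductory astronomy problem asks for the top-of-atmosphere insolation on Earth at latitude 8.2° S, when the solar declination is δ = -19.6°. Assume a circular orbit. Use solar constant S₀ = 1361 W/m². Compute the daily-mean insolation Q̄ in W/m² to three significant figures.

Q̄ ≈ 437 W/m²

cos H₀ = −tan(-8.2°) tan(-19.600°) = -0.0513, H₀ = 1.6221 rad.
Bracket: H₀ sin φ sin δ + cos φ cos δ sin H₀ = 1.6221×-0.14263×-0.33545 + 0.98978×0.94206×0.99868 = 0.077610 + 0.931201 = 1.008811.
Q̄ = (S₀/π) × [bracket] = (1361/π) × 1.008811 = 437.0 W/m².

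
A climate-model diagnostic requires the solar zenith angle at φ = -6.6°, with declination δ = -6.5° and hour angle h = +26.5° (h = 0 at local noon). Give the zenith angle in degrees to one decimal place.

cos θ_z = sin φ sin δ + cos φ cos δ cos h = 0.013011 + 0.883289 = 0.896300.
θ_z = arccos(0.896300) = 26.3°.

θ_z = 26.3°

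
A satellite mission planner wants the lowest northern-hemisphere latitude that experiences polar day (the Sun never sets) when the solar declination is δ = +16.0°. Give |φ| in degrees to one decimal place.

Polar day requires cos H₀ = −tan φ tan δ ≤ −1, i.e. tan φ tan δ ≥ 1.
The boundary is |tan φ| · |tan δ| = 1, so |φ| = 90° − |δ| = 90° − 16.0° = 74.0° in the northern hemisphere.

|φ| = 74.0°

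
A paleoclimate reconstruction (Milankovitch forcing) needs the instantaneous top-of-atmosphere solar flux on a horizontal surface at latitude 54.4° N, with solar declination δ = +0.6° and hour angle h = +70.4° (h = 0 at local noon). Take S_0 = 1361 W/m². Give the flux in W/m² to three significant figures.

cos θ_z = sin ϕ sin δ + cos ϕ cos δ cos h = 0.008515 + 0.195263 = 0.203778.
Flux = S_0 · cos θ_z = 1361 × 0.203778 = 277.3 W/m².

277 W/m²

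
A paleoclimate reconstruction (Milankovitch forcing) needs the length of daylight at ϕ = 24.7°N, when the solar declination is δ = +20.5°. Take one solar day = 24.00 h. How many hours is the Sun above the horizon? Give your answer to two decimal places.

cos h₀ = −tan ϕ · tan δ = −tan(+24.7°) × tan(+20.500°) = -0.1720, so h₀ = 1.7436 rad = 99.90°.
Daylight = 2h₀/(2π) × 24.00 h = (1.7436/π) × 24.00 = 13.32 h.

13.32 h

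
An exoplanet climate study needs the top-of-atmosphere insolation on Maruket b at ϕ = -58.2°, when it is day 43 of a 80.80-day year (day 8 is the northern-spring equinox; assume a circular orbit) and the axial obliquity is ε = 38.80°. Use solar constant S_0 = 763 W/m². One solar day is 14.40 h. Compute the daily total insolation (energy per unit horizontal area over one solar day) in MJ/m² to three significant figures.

2.71 MJ/m²

Solar longitude: L_s = 360° × (43 − 8)/80.80 = 155.941°.
sin δ = sin 38.80° × sin 155.941° = 0.25546, so δ = +14.801°.
cos h₀ = −tan(-58.2°) tan(+14.801°) = 0.4261, h₀ = 1.1306 rad.
Bracket: h₀ sin ϕ sin δ + cos ϕ cos δ sin h₀ = 1.1306×-0.84989×0.25546 + 0.52696×0.96682×0.90465 = -0.245468 + 0.460897 = 0.215429.
Q̄ = (S_0/π) × [bracket] = (763/π) × 0.215429 = 52.321 W/m².
Daily total = Q̄ × 14.40 h × 3600 s/h = 52.321 × 14.40 × 3600 / 10⁶ = 2.712 MJ/m².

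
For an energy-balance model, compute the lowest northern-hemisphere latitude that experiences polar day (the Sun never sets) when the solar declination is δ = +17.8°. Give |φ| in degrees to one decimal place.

|φ| = 72.2°

Polar day requires cos H₀ = −tan φ tan δ ≤ −1, i.e. tan φ tan δ ≥ 1.
The boundary is |tan φ| · |tan δ| = 1, so |φ| = 90° − |δ| = 90° − 17.8° = 72.2° in the northern hemisphere.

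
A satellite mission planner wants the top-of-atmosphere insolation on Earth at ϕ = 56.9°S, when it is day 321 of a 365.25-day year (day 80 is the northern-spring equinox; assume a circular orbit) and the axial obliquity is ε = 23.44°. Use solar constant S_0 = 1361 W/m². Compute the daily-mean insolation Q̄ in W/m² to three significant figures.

Solar longitude: L_s = 360° × (321 − 80)/365.25 = 237.536°.
sin δ = sin 23.44° × sin 237.536° = -0.33563, so δ = -19.611°.
cos h₀ = −tan(-56.9°) tan(-19.611°) = -0.5466, h₀ = 2.1490 rad.
Bracket: h₀ sin ϕ sin δ + cos ϕ cos δ sin h₀ = 2.1490×-0.83772×-0.33563 + 0.54610×0.94200×0.83743 = 0.604221 + 0.430796 = 1.035017.
Q̄ = (S_0/π) × [bracket] = (1361/π) × 1.035017 = 448.4 W/m².

Q̄ ≈ 448 W/m²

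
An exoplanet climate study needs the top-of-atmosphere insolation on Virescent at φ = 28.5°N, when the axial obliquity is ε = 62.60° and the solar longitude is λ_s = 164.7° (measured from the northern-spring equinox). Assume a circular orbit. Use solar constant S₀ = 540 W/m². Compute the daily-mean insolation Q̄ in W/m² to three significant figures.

Solar declination: sin δ = sin ε · sin λ_s = sin 62.60° × sin 164.7° = 0.23427, so δ = +13.549°.
cos H₀ = −tan(+28.5°) tan(+13.549°) = -0.1308, H₀ = 1.7020 rad.
Bracket: H₀ sin φ sin δ + cos φ cos δ sin H₀ = 1.7020×0.47716×0.23427 + 0.87882×0.97217×0.99140 = 0.190257 + 0.847015 = 1.037272.
Q̄ = (S₀/π) × [bracket] = (540/π) × 1.037272 = 178.3 W/m².

Q̄ ≈ 178 W/m²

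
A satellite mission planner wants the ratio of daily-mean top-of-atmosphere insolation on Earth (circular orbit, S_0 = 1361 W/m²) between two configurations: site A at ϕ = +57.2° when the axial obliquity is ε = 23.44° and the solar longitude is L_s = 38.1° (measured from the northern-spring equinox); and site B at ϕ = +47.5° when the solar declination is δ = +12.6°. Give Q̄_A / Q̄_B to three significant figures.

Q̄_A / Q̄_B ≈ 0.956

— Configuration A (ϕ=+57.2°):
Solar declination: sin δ = sin ε · sin L_s = sin 23.44° × sin 38.1° = 0.24545, so δ = +14.208°.
cos h₀ = −tan(+57.2°) tan(+14.208°) = -0.3929, h₀ = 1.9746 rad.
Bracket: h₀ sin ϕ sin δ + cos ϕ cos δ sin h₀ = 1.9746×0.84057×0.24545 + 0.54171×0.96941×0.91959 = 0.407395 + 0.482913 = 0.890308.
Q̄ = (S_0/π) × [bracket] = (1361/π) × 0.890308 = 385.70 W/m².
— Configuration B (ϕ=+47.5°):
cos h₀ = −tan(+47.5°) tan(+12.600°) = -0.2439, h₀ = 1.8172 rad.
Bracket: h₀ sin ϕ sin δ + cos ϕ cos δ sin h₀ = 1.8172×0.73728×0.21814 + 0.67559×0.97592×0.96979 = 0.292261 + 0.639404 = 0.931665.
Q̄ = (S_0/π) × [bracket] = (1361/π) × 0.931665 = 403.62 W/m².
Ratio Q̄_A / Q̄_B = 385.70 / 403.62 = 0.9556.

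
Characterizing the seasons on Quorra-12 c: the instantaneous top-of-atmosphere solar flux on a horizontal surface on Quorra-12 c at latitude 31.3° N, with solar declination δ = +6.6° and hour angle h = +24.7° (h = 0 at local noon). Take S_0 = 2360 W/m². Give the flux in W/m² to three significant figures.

cos θ_z = sin ϕ sin δ + cos ϕ cos δ cos h = 0.059712 + 0.771138 = 0.830850.
Flux = S_0 · cos θ_z = 2360 × 0.830850 = 1961 W/m².

1.96e+03 W/m²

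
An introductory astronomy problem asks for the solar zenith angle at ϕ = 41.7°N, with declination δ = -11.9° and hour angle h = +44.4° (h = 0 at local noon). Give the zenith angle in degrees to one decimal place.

cos θ_z = sin ϕ sin δ + cos ϕ cos δ cos h = -0.137173 + 0.521988 = 0.384815.
θ_z = arccos(0.384815) = 67.4°.

θ_z = 67.4°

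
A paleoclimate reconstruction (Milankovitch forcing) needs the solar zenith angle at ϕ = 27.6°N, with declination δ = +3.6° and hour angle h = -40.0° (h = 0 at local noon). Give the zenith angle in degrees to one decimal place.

cos θ_z = sin ϕ sin δ + cos ϕ cos δ cos h = 0.029091 + 0.677532 = 0.706623.
θ_z = arccos(0.706623) = 45.0°.

θ_z = 45.0°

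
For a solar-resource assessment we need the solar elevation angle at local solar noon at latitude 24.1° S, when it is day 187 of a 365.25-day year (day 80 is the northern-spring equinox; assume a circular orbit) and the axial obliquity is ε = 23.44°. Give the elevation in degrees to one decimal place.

Solar longitude: λ_s = 360° × (187 − 80)/365.25 = 105.462°.
sin δ = sin 23.44° × sin 105.462° = 0.38339, so δ = +22.544°.
At local noon the hour angle is zero, so the zenith angle equals |φ − δ| = |-24.1° − (+22.544°)| = 46.644°.
Elevation = 90° − 46.644° = 43.4°.

43.4°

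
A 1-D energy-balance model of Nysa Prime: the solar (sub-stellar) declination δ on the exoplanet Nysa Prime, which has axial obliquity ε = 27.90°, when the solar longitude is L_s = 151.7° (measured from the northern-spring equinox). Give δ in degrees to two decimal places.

sin δ = sin ε · sin L_s = sin 27.90° × sin 151.7° = 0.221840.
δ = arcsin(0.221840) = +12.82°.

δ = +12.82°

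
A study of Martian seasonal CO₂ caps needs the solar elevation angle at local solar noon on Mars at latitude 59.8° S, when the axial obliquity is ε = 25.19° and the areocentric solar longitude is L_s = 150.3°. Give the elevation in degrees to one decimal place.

sin δ = sin 25.19° × sin 150.3° = 0.21088, so δ = +12.174°.
At local noon the hour angle is zero, so the zenith angle equals |ϕ − δ| = |-59.8° − (+12.174°)| = 71.974°.
Elevation = 90° − 71.974° = 18.0°.

18.0°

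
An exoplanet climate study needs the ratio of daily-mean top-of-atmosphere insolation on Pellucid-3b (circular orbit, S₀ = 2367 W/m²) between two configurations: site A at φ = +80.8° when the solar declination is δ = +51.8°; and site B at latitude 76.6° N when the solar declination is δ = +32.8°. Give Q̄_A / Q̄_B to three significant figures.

Q̄_A / Q̄_B ≈ 1.47

— Configuration A (φ=+80.8°):
cos H₀ = −tan(+80.8°) tan(+51.800°) = -7.8460 ≤ −1 ⇒ polar day, H₀ = π.
Bracket: H₀ sin φ sin δ + cos φ cos δ sin H₀ = 3.1416×0.98714×0.78586 + 0.15988×0.61841×0.00000 = 2.437108 + 0.000000 = 2.437108.
Q̄ = (S₀/π) × [bracket] = (2367/π) × 2.437108 = 1836.2 W/m².
— Configuration B (φ=+76.6°):
cos H₀ = −tan(+76.6°) tan(+32.800°) = -2.7051 ≤ −1 ⇒ polar day, H₀ = π.
Bracket: H₀ sin φ sin δ + cos φ cos δ sin H₀ = 3.1416×0.97278×0.54171 + 0.23175×0.84057×0.00000 = 1.655512 + 0.000000 = 1.655512.
Q̄ = (S₀/π) × [bracket] = (2367/π) × 1.655512 = 1247.3 W/m².
Ratio Q̄_A / Q̄_B = 1836.2 / 1247.3 = 1.472.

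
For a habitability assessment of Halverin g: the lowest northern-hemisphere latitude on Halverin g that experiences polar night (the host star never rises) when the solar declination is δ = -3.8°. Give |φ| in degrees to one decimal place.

Polar night requires cos H₀ = −tan φ tan δ ≥ 1, i.e. tan φ tan δ ≤ −1.
The boundary is |tan φ| · |tan δ| = 1, so |φ| = 90° − |δ| = 90° − 3.8° = 86.2° in the northern hemisphere.

|φ| = 86.2°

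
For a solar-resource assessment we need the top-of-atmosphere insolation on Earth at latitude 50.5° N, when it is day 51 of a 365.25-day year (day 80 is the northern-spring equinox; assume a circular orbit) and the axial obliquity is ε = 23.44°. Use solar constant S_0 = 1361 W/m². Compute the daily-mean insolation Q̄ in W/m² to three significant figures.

Q̄ ≈ 178 W/m²

Solar longitude: L_s = 360° × (51 − 80)/365.25 = -28.583°, i.e. -28.583° + 360° = 331.417°.
sin δ = sin 23.44° × sin 331.417° = -0.19032, so δ = -10.971°.
cos h₀ = −tan(+50.5°) tan(-10.971°) = 0.2352, h₀ = 1.3334 rad.
Bracket: h₀ sin ϕ sin δ + cos ϕ cos δ sin h₀ = 1.3334×0.77162×-0.19032 + 0.63608×0.98172×0.97195 = -0.195816 + 0.606937 = 0.411121.
Q̄ = (S_0/π) × [bracket] = (1361/π) × 0.411121 = 178.1 W/m².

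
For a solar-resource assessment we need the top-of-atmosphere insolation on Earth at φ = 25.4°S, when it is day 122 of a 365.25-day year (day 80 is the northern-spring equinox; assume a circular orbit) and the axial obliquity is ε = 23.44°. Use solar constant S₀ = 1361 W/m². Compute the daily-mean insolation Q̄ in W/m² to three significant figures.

Q̄ ≈ 304 W/m²

Solar longitude: λ_s = 360° × (122 − 80)/365.25 = 41.396°.
sin δ = sin 23.44° × sin 41.396° = 0.26304, so δ = +15.251°.
cos H₀ = −tan(-25.4°) tan(+15.251°) = 0.1295, H₀ = 1.4410 rad.
Bracket: H₀ sin φ sin δ + cos φ cos δ sin H₀ = 1.4410×-0.42894×0.26304 + 0.90334×0.96478×0.99158 = -0.162586 + 0.864186 = 0.701600.
Q̄ = (S₀/π) × [bracket] = (1361/π) × 0.701600 = 303.9 W/m².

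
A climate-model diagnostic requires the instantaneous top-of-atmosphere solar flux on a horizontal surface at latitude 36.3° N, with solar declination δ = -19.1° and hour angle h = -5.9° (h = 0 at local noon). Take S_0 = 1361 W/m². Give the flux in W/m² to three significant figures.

cos θ_z = sin ϕ sin δ + cos ϕ cos δ cos h = -0.193717 + 0.757527 = 0.563810.
Flux = S_0 · cos θ_z = 1361 × 0.563810 = 767.3 W/m².

767 W/m²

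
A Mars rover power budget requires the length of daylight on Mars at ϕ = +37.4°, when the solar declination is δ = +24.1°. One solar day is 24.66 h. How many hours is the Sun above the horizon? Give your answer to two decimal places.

15.07 h

cos h₀ = −tan ϕ · tan δ = −tan(+37.4°) × tan(+24.100°) = -0.3420, so h₀ = 1.9198 rad = 110.00°.
Daylight = 2h₀/(2π) × 24.66 h = (1.9198/π) × 24.66 = 15.07 h.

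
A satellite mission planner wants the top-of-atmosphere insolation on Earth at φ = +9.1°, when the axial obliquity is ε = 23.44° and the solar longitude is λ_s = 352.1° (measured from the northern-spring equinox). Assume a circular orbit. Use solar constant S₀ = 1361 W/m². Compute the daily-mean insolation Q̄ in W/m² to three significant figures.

Q̄ ≈ 421 W/m²

Solar declination: sin δ = sin ε · sin λ_s = sin 23.44° × sin 352.1° = -0.05467, so δ = -3.134°.
cos H₀ = −tan(+9.1°) tan(-3.134°) = 0.0088, H₀ = 1.5620 rad.
Bracket: H₀ sin φ sin δ + cos φ cos δ sin H₀ = 1.5620×0.15816×-0.05467 + 0.98741×0.99850×0.99996 = -0.013506 + 0.985889 = 0.972383.
Q̄ = (S₀/π) × [bracket] = (1361/π) × 0.972383 = 421.3 W/m².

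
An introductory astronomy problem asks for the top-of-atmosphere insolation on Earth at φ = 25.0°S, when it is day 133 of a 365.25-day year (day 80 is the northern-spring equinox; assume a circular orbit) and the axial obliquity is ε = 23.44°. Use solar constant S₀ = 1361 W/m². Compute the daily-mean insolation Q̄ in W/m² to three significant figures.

Solar longitude: λ_s = 360° × (133 − 80)/365.25 = 52.238°.
sin δ = sin 23.44° × sin 52.238° = 0.31448, so δ = +18.329°.
cos H₀ = −tan(-25.0°) tan(+18.329°) = 0.1545, H₀ = 1.4157 rad.
Bracket: H₀ sin φ sin δ + cos φ cos δ sin H₀ = 1.4157×-0.42262×0.31448 + 0.90631×0.94927×0.98800 = -0.188154 + 0.850009 = 0.661855.
Q̄ = (S₀/π) × [bracket] = (1361/π) × 0.661855 = 286.7 W/m².

Q̄ ≈ 287 W/m²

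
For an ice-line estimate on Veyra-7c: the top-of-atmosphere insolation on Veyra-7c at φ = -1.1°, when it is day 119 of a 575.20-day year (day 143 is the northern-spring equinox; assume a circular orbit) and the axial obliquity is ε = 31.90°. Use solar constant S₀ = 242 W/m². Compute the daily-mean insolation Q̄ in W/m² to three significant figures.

Solar longitude: λ_s = 360° × (119 − 143)/575.20 = -15.021°, i.e. -15.021° + 360° = 344.979°.
sin δ = sin 31.90° × sin 344.979° = -0.13696, so δ = -7.872°.
cos H₀ = −tan(-1.1°) tan(-7.872°) = -0.0027, H₀ = 1.5735 rad.
Bracket: H₀ sin φ sin δ + cos φ cos δ sin H₀ = 1.5735×-0.01920×-0.13696 + 0.99982×0.99058×1.00000 = 0.004138 + 0.990402 = 0.994540.
Q̄ = (S₀/π) × [bracket] = (242/π) × 0.994540 = 76.61 W/m².

Q̄ ≈ 76.6 W/m²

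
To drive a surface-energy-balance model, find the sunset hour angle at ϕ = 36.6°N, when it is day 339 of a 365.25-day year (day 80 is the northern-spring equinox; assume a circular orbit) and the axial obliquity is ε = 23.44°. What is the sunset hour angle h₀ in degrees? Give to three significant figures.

Solar longitude: L_s = 360° × (339 − 80)/365.25 = 255.277°.
sin δ = sin 23.44° × sin 255.277° = -0.38473, so δ = -22.627°.
cos h₀ = −tan ϕ · tan δ = −tan(+36.6°) × tan(-22.627°) = 0.3096, so h₀ = 1.2561 rad = 71.97°.

h₀ = 72.0°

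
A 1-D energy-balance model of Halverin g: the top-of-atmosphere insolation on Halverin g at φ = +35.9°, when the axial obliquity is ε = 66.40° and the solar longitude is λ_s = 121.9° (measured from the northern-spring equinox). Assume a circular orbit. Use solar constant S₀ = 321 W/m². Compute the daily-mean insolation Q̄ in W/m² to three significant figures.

Q̄ ≈ 148 W/m²

Solar declination: sin δ = sin ε · sin λ_s = sin 66.40° × sin 121.9° = 0.77797, so δ = +51.075°.
cos H₀ = −tan(+35.9°) tan(+51.075°) = -0.8963, H₀ = 2.6822 rad.
Bracket: H₀ sin φ sin δ + cos φ cos δ sin H₀ = 2.6822×0.58637×0.77797 + 0.81004×0.62831×0.44344 = 1.223561 + 0.225692 = 1.449253.
Q̄ = (S₀/π) × [bracket] = (321/π) × 1.449253 = 148.1 W/m².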